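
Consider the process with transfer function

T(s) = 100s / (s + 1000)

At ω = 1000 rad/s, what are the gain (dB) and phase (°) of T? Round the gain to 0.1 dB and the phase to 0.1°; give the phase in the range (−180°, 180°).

37.0 dB, 45.0°

At s = jω = j1000:
zero at origin: s = j1000 → |·| = 1000, ∠ = 90.00°
pole (s+1000): 1000 + j1000 → |·| = √(1000²+1000²) = √2000000 ≈ 1414.2, ∠ = arctan(1000/1000) ≈ 45.00°
|T| = 100 · 1000 / 1414.2 ≈ 70.711
Gain = 20 log₁₀(70.711) ≈ 36.99 dB
∠T = 90.00° − 45.00° = 45.00°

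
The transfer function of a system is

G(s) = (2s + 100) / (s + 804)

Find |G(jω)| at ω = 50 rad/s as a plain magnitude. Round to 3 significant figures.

Substitute s = j50:
Numerator: 2(j50) + 100 = 100 + j100
Denominator: (j50) + 804 = 804 + j50
|N| = √(100² + 100²) ≈ 141.42, ∠N ≈ 45.00°
|D| = √(804² + 50²) ≈ 805.55, ∠D ≈ 3.56°
|G| = 141.42 / 805.55 ≈ 0.17556

0.176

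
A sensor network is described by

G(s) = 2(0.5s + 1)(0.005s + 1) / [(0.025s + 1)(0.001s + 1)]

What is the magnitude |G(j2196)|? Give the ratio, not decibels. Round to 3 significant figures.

183

At ω = 2196 rad/s:
zero (1 + j2196·0.5) = 1 + j1098 → |·| ≈ 1098, ∠ ≈ 89.95°
zero (1 + j2196·0.005) = 1 + j10.98 → |·| ≈ 11.025, ∠ ≈ 84.80°
pole (1 + j2196·0.025) = 1 + j54.9 → |·| ≈ 54.909, ∠ ≈ 88.96°
pole (1 + j2196·0.001) = 1 + j2.196 → |·| ≈ 2.413, ∠ ≈ 65.52°
|G| = 2 · 1098 · 11.025 / (54.909 · 2.413) ≈ 182.73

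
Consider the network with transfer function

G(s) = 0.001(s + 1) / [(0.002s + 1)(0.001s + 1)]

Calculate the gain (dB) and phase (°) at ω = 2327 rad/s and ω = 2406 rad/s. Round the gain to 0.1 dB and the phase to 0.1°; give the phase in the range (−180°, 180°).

At ω = 2327 rad/s:
zero (1 + j2327·1) = 1 + j2327 → |·| ≈ 2327, ∠ ≈ 89.98°
pole (1 + j2327·0.002) = 1 + j4.654 → |·| ≈ 4.7602, ∠ ≈ 77.87°
pole (1 + j2327·0.001) = 1 + j2.327 → |·| ≈ 2.5328, ∠ ≈ 66.74°
|G| = 0.001 · 2327 / (4.7602 · 2.5328) ≈ 0.19301
Gain = 20 log₁₀(0.19301) ≈ -14.29 dB
∠G = (89.98°) − (77.87° + 66.74°) = -54.63°

At ω = 2406 rad/s:
zero (1 + j2406·1) = 1 + j2406 → |·| ≈ 2406, ∠ ≈ 89.98°
pole (1 + j2406·0.002) = 1 + j4.812 → |·| ≈ 4.9148, ∠ ≈ 78.26°
pole (1 + j2406·0.001) = 1 + j2.406 → |·| ≈ 2.6055, ∠ ≈ 67.43°
|G| = 0.001 · 2406 / (4.9148 · 2.6055) ≈ 0.18789
Gain = 20 log₁₀(0.18789) ≈ -14.52 dB
∠G = (89.98°) − (78.26° + 67.43°) = -55.71°

ω = 2327: -14.3 dB, -54.6°; ω = 2406: -14.5 dB, -55.7°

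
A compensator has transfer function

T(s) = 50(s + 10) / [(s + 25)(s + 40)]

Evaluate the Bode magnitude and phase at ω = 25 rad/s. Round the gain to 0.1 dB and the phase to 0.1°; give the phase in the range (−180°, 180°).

-1.9 dB, -8.8°

At s = jω = j25:
zero (s+10): 10 + j25 → |·| = √(10²+25²) = √725 ≈ 26.926, ∠ = arctan(25/10) ≈ 68.20°
pole (s+25): 25 + j25 → |·| = √(25²+25²) = √1250 ≈ 35.355, ∠ = arctan(25/25) ≈ 45.00°
pole (s+40): 40 + j25 → |·| = √(40²+25²) = √2225 ≈ 47.17, ∠ = arctan(25/40) ≈ 32.01°
|T| = 50 · 26.926 / 1667.7 ≈ 0.80728
Gain = 20 log₁₀(0.80728) ≈ -1.86 dB
∠T = 68.20° − 77.01° = -8.81°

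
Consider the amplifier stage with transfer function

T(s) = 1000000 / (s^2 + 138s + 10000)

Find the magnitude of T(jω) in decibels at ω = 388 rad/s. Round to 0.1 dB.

At s = jω = j388:
quadratic: (j388)² + 138·j388 + 10000 = -140544 + j53544 → |·| ≈ 1.504e+05, ∠ ≈ 159.14°
|T| = 1000000 / 1.504e+05 ≈ 6.6489
Gain = 20 log₁₀(6.6489) ≈ 16.45 dB

16.5 dB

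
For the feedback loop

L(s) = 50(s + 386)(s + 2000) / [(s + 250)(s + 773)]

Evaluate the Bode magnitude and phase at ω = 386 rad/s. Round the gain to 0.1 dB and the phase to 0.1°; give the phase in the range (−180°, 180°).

42.9 dB, -27.7°

At s = jω = j386:
zero (s+386): 386 + j386 → |·| = √(386²+386²) = √297992 ≈ 545.89, ∠ = arctan(386/386) ≈ 45.00°
zero (s+2000): 2000 + j386 → |·| = √(2000²+386²) = √4148996 ≈ 2036.9, ∠ = arctan(386/2000) ≈ 10.92°
pole (s+250): 250 + j386 → |·| = √(250²+386²) = √211496 ≈ 459.89, ∠ = arctan(386/250) ≈ 57.07°
pole (s+773): 773 + j386 → |·| = √(773²+386²) = √746525 ≈ 864.02, ∠ = arctan(386/773) ≈ 26.54°
|L| = 50 · 1.1119e+06 / 3.9735e+05 ≈ 139.91
Gain = 20 log₁₀(139.91) ≈ 42.92 dB
∠L = 55.92° − 83.61° = -27.69°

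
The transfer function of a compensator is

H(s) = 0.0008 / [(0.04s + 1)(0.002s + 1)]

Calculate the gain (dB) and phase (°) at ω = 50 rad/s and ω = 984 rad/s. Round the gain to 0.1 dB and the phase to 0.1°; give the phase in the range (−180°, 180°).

ω = 50: -69.0 dB, -69.1°; ω = 984: -100.7 dB, -151.6°

At ω = 50 rad/s:
pole (1 + j50·0.04) = 1 + j2 → |·| ≈ 2.2361, ∠ ≈ 63.43°
pole (1 + j50·0.002) = 1 + j0.1 → |·| ≈ 1.005, ∠ ≈ 5.71°
|H| = 0.0008 · 1 / (2.2361 · 1.005) ≈ 0.00035599
Gain = 20 log₁₀(0.00035599) ≈ -68.97 dB
∠H = (0°) − (63.43° + 5.71°) = -69.14°

At ω = 984 rad/s:
pole (1 + j984·0.04) = 1 + j39.36 → |·| ≈ 39.373, ∠ ≈ 88.54°
pole (1 + j984·0.002) = 1 + j1.968 → |·| ≈ 2.2075, ∠ ≈ 63.06°
|H| = 0.0008 · 1 / (39.373 · 2.2075) ≈ 9.2043e-06
Gain = 20 log₁₀(9.2043e-06) ≈ -100.72 dB
∠H = (0°) − (88.54° + 63.06°) = -151.60°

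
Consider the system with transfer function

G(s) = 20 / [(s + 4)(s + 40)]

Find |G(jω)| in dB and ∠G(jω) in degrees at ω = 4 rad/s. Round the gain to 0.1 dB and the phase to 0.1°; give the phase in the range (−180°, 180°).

-21.1 dB, -50.7°

At s = jω = j4:
pole (s+4): 4 + j4 → |·| = √(4²+4²) = √32 ≈ 5.6569, ∠ = arctan(4/4) ≈ 45.00°
pole (s+40): 40 + j4 → |·| = √(40²+4²) = √1616 ≈ 40.2, ∠ = arctan(4/40) ≈ 5.71°
|G| = 20 / 227.41 ≈ 0.087947
Gain = 20 log₁₀(0.087947) ≈ -21.12 dB
∠G = 0.00° − 50.71° = -50.71°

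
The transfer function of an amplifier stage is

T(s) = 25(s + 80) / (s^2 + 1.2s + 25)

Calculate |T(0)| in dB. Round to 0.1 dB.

38.1 dB

T(0) = 25·80 / 25 = 80
20 log₁₀(80) ≈ 38.06 dB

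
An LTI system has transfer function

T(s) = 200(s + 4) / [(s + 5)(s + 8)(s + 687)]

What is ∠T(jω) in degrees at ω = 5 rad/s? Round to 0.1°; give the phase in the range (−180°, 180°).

-26.1°

At s = jω = j5:
zero (s+4): 4 + j5 → |·| = √(4²+5²) = √41 ≈ 6.4031, ∠ = arctan(5/4) ≈ 51.34°
pole (s+5): 5 + j5 → |·| = √(5²+5²) = √50 ≈ 7.0711, ∠ = arctan(5/5) ≈ 45.00°
pole (s+8): 8 + j5 → |·| = √(8²+5²) = √89 ≈ 9.434, ∠ = arctan(5/8) ≈ 32.01°
pole (s+687): 687 + j5 → |·| = √(687²+5²) = √471994 ≈ 687.02, ∠ = arctan(5/687) ≈ 0.42°
∠T = 51.34° − 77.43° = -26.09°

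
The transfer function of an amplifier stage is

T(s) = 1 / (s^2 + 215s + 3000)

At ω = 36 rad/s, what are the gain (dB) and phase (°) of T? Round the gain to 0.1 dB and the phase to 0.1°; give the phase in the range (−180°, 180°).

-78.0 dB, -77.6°

Substitute s = j36:
Numerator: 1 = 1 + j0
Denominator: (j36)^2 + 215(j36) + 3000 = 1704 + j7740
|N| = √(1² + 0²) ≈ 1, ∠N ≈ 0.00°
|D| = √(1704² + 7740²) ≈ 7925.4, ∠D ≈ 77.58°
|T| = 1 / 7925.4 ≈ 0.00012618
Gain = 20 log₁₀(0.00012618) ≈ -77.98 dB
∠T = 0.00° − 77.58° = -77.58°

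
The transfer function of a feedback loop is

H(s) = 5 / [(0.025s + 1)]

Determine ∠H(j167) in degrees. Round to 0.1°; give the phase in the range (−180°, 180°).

-76.5°

At ω = 167 rad/s:
pole (1 + j167·0.025) = 1 + j4.175 → |·| ≈ 4.2931, ∠ ≈ 76.53°
∠H = (0°) − (76.53°) = -76.53°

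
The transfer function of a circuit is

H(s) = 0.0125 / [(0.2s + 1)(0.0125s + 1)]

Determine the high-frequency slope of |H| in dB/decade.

Each pole contributes −20 dB/decade at high frequency; each zero contributes +20 dB/decade.
Net: 0 zero(s) − 2 pole(s) → -40 dB/decade.

-40 dB/decade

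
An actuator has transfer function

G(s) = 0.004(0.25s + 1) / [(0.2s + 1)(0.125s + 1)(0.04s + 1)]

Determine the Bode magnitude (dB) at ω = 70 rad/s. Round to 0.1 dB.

At ω = 70 rad/s:
zero (1 + j70·0.25) = 1 + j17.5 → |·| ≈ 17.529, ∠ ≈ 86.73°
pole (1 + j70·0.2) = 1 + j14 → |·| ≈ 14.036, ∠ ≈ 85.91°
pole (1 + j70·0.125) = 1 + j8.75 → |·| ≈ 8.807, ∠ ≈ 83.48°
pole (1 + j70·0.04) = 1 + j2.8 → |·| ≈ 2.9732, ∠ ≈ 70.35°
|G| = 0.004 · 17.529 / (14.036 · 8.807 · 2.9732) ≈ 0.00019078
Gain = 20 log₁₀(0.00019078) ≈ -74.39 dB

-74.4 dB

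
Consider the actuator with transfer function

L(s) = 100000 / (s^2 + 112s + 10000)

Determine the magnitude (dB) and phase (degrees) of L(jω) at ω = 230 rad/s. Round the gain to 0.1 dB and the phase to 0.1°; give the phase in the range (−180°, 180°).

6.0 dB, -149.0°

At s = jω = j230:
quadratic: (j230)² + 112·j230 + 10000 = -42900 + j25760 → |·| ≈ 50040, ∠ ≈ 149.02°
|L| = 100000 / 50040 ≈ 1.9984
Gain = 20 log₁₀(1.9984) ≈ 6.01 dB
∠L = 0.00° − 149.02° = -149.02°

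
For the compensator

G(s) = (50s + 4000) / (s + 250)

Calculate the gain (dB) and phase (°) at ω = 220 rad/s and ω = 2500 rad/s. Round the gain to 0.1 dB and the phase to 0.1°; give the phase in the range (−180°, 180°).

Substitute s = j220:
Numerator: 50(j220) + 4000 = 4000 + j11000
Denominator: (j220) + 250 = 250 + j220
|N| = √(4000² + 11000²) ≈ 11705, ∠N ≈ 70.02°
|D| = √(250² + 220²) ≈ 333.02, ∠D ≈ 41.35°
|G| = 11705 / 333.02 ≈ 35.148
Gain = 20 log₁₀(35.148) ≈ 30.92 dB
∠G = 70.02° − 41.35° = 28.67°

Substitute s = j2500:
Numerator: 50(j2500) + 4000 = 4000 + j125000
Denominator: (j2500) + 250 = 250 + j2500
|N| = √(4000² + 125000²) ≈ 1.2506e+05, ∠N ≈ 88.17°
|D| = √(250² + 2500²) ≈ 2512.5, ∠D ≈ 84.29°
|G| = 1.2506e+05 / 2512.5 ≈ 49.775
Gain = 20 log₁₀(49.775) ≈ 33.94 dB
∠G = 88.17° − 84.29° = 3.88°

ω = 220: 30.9 dB, 28.7°; ω = 2500: 33.9 dB, 3.9°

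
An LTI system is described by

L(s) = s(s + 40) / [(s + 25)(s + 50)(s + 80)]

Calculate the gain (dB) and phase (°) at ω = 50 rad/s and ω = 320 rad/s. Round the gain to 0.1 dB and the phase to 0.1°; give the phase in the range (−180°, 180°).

At s = jω = j50:
zero (s+40): 40 + j50 → |·| = √(40²+50²) = √4100 ≈ 64.031, ∠ = arctan(50/40) ≈ 51.34°
zero at origin: s = j50 → |·| = 50, ∠ = 90.00°
pole (s+25): 25 + j50 → |·| = √(25²+50²) = √3125 ≈ 55.902, ∠ = arctan(50/25) ≈ 63.43°
pole (s+50): 50 + j50 → |·| = √(50²+50²) = √5000 ≈ 70.711, ∠ = arctan(50/50) ≈ 45.00°
pole (s+80): 80 + j50 → |·| = √(80²+50²) = √8900 ≈ 94.34, ∠ = arctan(50/80) ≈ 32.01°
|L| = 1 · 3201.6 / 3.7292e+05 ≈ 0.0085852
Gain = 20 log₁₀(0.0085852) ≈ -41.32 dB
∠L = 141.34° − 140.44° = 0.90°

At s = jω = j320:
zero (s+40): 40 + j320 → |·| = √(40²+320²) = √104000 ≈ 322.49, ∠ = arctan(320/40) ≈ 82.87°
zero at origin: s = j320 → |·| = 320, ∠ = 90.00°
pole (s+25): 25 + j320 → |·| = √(25²+320²) = √103025 ≈ 320.98, ∠ = arctan(320/25) ≈ 85.53°
pole (s+50): 50 + j320 → |·| = √(50²+320²) = √104900 ≈ 323.88, ∠ = arctan(320/50) ≈ 81.12°
pole (s+80): 80 + j320 → |·| = √(80²+320²) = √108800 ≈ 329.85, ∠ = arctan(320/80) ≈ 75.96°
|L| = 1 · 1.032e+05 / 3.4291e+07 ≈ 0.0030095
Gain = 20 log₁₀(0.0030095) ≈ -50.43 dB
∠L = 172.87° − 242.61° = -69.74°

ω = 50: -41.3 dB, 0.9°; ω = 320: -50.4 dB, -69.7°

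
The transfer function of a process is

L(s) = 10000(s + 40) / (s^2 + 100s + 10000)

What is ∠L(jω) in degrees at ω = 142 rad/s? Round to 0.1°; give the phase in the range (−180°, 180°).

-51.3°

At s = jω = j142:
zero (s+40): 40 + j142 → |·| = √(40²+142²) = √21764 ≈ 147.53, ∠ = arctan(142/40) ≈ 74.27°
quadratic: (j142)² + 100·j142 + 10000 = -10164 + j14200 → |·| ≈ 17463, ∠ ≈ 125.59°
∠L = 74.27° − 125.59° = -51.32°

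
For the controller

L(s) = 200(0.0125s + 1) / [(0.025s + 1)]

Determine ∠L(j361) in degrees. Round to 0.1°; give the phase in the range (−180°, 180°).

At ω = 361 rad/s:
zero (1 + j361·0.0125) = 1 + j4.5125 → |·| ≈ 4.622, ∠ ≈ 77.50°
pole (1 + j361·0.025) = 1 + j9.025 → |·| ≈ 9.0802, ∠ ≈ 83.68°
∠L = (77.50°) − (83.68°) = -6.18°

-6.2°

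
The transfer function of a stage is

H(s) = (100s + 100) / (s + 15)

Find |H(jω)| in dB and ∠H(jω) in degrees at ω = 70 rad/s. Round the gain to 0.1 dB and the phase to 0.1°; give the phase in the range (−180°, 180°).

39.8 dB, 11.3°

Substitute s = j70:
Numerator: 100(j70) + 100 = 100 + j7000
Denominator: (j70) + 15 = 15 + j70
|N| = √(100² + 7000²) ≈ 7000.7, ∠N ≈ 89.18°
|D| = √(15² + 70²) ≈ 71.589, ∠D ≈ 77.91°
|H| = 7000.7 / 71.589 ≈ 97.79
Gain = 20 log₁₀(97.79) ≈ 39.81 dB
∠H = 89.18° − 77.91° = 11.27°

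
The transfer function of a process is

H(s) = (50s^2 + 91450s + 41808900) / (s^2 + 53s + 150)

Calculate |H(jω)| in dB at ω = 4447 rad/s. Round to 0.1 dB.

34.3 dB

Substitute s = j4447:
Numerator: 50(j4447)^2 + 91450(j4447) + 41808900 = -946981550 + j406678150
Denominator: (j4447)^2 + 53(j4447) + 150 = -19775659 + j235691
|N| = √(946981550² + 406678150²) ≈ 1.0306e+09, ∠N ≈ 156.76°
|D| = √(19775659² + 235691²) ≈ 1.9777e+07, ∠D ≈ 179.32°
|H| = 1.0306e+09 / 1.9777e+07 ≈ 52.111
Gain = 20 log₁₀(52.111) ≈ 34.34 dB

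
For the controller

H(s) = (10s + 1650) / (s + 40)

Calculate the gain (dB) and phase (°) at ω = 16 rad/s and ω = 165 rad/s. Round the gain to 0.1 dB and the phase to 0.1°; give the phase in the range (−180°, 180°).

Substitute s = j16:
Numerator: 10(j16) + 1650 = 1650 + j160
Denominator: (j16) + 40 = 40 + j16
|N| = √(1650² + 160²) ≈ 1657.7, ∠N ≈ 5.54°
|D| = √(40² + 16²) ≈ 43.081, ∠D ≈ 21.80°
|H| = 1657.7 / 43.081 ≈ 38.479
Gain = 20 log₁₀(38.479) ≈ 31.70 dB
∠H = 5.54° − 21.80° = -16.26°

Substitute s = j165:
Numerator: 10(j165) + 1650 = 1650 + j1650
Denominator: (j165) + 40 = 40 + j165
|N| = √(1650² + 1650²) ≈ 2333.5, ∠N ≈ 45.00°
|D| = √(40² + 165²) ≈ 169.78, ∠D ≈ 76.37°
|H| = 2333.5 / 169.78 ≈ 13.744
Gain = 20 log₁₀(13.744) ≈ 22.76 dB
∠H = 45.00° − 76.37° = -31.37°

ω = 16: 31.7 dB, -16.3°; ω = 165: 22.8 dB, -31.4°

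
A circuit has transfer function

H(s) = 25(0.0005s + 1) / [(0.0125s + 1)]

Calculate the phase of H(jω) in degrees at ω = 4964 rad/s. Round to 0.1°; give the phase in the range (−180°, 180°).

At ω = 4964 rad/s:
zero (1 + j4964·0.0005) = 1 + j2.482 → |·| ≈ 2.6759, ∠ ≈ 68.06°
pole (1 + j4964·0.0125) = 1 + j62.05 → |·| ≈ 62.058, ∠ ≈ 89.08°
∠H = (68.06°) − (89.08°) = -21.02°

-21.0°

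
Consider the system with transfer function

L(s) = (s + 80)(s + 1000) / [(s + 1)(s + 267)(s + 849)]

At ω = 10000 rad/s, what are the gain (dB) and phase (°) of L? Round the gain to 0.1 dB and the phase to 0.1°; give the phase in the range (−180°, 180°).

At s = jω = j10000:
zero (s+80): 80 + j10000 → |·| = √(80²+10000²) = √100006400 ≈ 10000, ∠ = arctan(10000/80) ≈ 89.54°
zero (s+1000): 1000 + j10000 → |·| = √(1000²+10000²) = √101000000 ≈ 10050, ∠ = arctan(10000/1000) ≈ 84.29°
pole (s+1): 1 + j10000 → |·| = √(1²+10000²) = √100000001 ≈ 10000, ∠ = arctan(10000/1) ≈ 89.99°
pole (s+267): 267 + j10000 → |·| = √(267²+10000²) = √100071289 ≈ 10004, ∠ = arctan(10000/267) ≈ 88.47°
pole (s+849): 849 + j10000 → |·| = √(849²+10000²) = √100720801 ≈ 10036, ∠ = arctan(10000/849) ≈ 85.15°
|L| = 1 · 1.005e+08 / 1.004e+12 ≈ 0.0001001
Gain = 20 log₁₀(0.0001001) ≈ -79.99 dB
∠L = 173.83° − 263.61° = -89.78°

-80.0 dB, -89.8°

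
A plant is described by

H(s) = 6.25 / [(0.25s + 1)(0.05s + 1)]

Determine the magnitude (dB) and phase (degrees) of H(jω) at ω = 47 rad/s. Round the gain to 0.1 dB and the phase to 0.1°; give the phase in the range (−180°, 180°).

-13.7 dB, -152.1°

At ω = 47 rad/s:
pole (1 + j47·0.25) = 1 + j11.75 → |·| ≈ 11.792, ∠ ≈ 85.14°
pole (1 + j47·0.05) = 1 + j2.35 → |·| ≈ 2.5539, ∠ ≈ 66.95°
|H| = 6.25 · 1 / (11.792 · 2.5539) ≈ 0.20753
Gain = 20 log₁₀(0.20753) ≈ -13.66 dB
∠H = (0°) − (85.14° + 66.95°) = -152.09°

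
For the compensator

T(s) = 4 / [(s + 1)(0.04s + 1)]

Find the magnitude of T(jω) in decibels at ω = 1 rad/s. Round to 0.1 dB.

9.0 dB

At ω = 1 rad/s:
pole (1 + j1·1) = 1 + j1 → |·| ≈ 1.4142, ∠ ≈ 45.00°
pole (1 + j1·0.04) = 1 + j0.04 → |·| ≈ 1.0008, ∠ ≈ 2.29°
|T| = 4 · 1 / (1.4142 · 1.0008) ≈ 2.8262
Gain = 20 log₁₀(2.8262) ≈ 9.02 dB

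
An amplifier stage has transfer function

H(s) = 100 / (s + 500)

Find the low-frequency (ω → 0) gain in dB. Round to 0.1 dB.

H(0) = 100 / (500) = 0.2
20 log₁₀(0.2) ≈ -13.98 dB

-14.0 dB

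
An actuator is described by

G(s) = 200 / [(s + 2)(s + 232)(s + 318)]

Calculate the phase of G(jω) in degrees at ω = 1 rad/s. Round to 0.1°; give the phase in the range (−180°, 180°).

-27.0°

At s = jω = j1:
pole (s+2): 2 + j1 → |·| = √(2²+1²) = √5 ≈ 2.2361, ∠ = arctan(1/2) ≈ 26.57°
pole (s+232): 232 + j1 → |·| = √(232²+1²) = √53825 ≈ 232, ∠ = arctan(1/232) ≈ 0.25°
pole (s+318): 318 + j1 → |·| = √(318²+1²) = √101125 ≈ 318, ∠ = arctan(1/318) ≈ 0.18°
∠G = 0.00° − 27.00° = -27.00°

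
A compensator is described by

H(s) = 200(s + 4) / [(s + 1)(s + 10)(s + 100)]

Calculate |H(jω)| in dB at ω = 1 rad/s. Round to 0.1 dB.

-4.7 dB

At s = jω = j1:
zero (s+4): 4 + j1 → |·| = √(4²+1²) = √17 ≈ 4.1231, ∠ = arctan(1/4) ≈ 14.04°
pole (s+1): 1 + j1 → |·| = √(1²+1²) = √2 ≈ 1.4142, ∠ = arctan(1/1) ≈ 45.00°
pole (s+10): 10 + j1 → |·| = √(10²+1²) = √101 ≈ 10.05, ∠ = arctan(1/10) ≈ 5.71°
pole (s+100): 100 + j1 → |·| = √(100²+1²) = √10001 ≈ 100, ∠ = arctan(1/100) ≈ 0.57°
|H| = 200 · 4.1231 / 1421.3 ≈ 0.58019
Gain = 20 log₁₀(0.58019) ≈ -4.73 dB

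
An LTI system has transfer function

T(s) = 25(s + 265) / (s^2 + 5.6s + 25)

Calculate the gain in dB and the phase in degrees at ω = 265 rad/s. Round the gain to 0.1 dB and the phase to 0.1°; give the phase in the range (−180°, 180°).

At s = jω = j265:
zero (s+265): 265 + j265 → |·| = √(265²+265²) = √140450 ≈ 374.77, ∠ = arctan(265/265) ≈ 45.00°
quadratic: (j265)² + 5.6·j265 + 25 = -70200 + j1484 → |·| ≈ 70216, ∠ ≈ 178.79°
|T| = 25 · 374.77 / 70216 ≈ 0.13343
Gain = 20 log₁₀(0.13343) ≈ -17.49 dB
∠T = 45.00° − 178.79° = -133.79°

-17.5 dB, -133.8°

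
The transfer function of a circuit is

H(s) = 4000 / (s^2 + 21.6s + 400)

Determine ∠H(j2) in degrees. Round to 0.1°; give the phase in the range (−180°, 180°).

At s = jω = j2:
quadratic: (j2)² + 21.6·j2 + 400 = 396 + j43.2 → |·| ≈ 398.35, ∠ ≈ 6.23°
∠H = 0.00° − 6.23° = -6.23°

-6.2°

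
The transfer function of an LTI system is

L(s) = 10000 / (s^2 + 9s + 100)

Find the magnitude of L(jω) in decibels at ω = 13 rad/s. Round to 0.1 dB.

At s = jω = j13:
quadratic: (j13)² + 9·j13 + 100 = -69 + j117 → |·| ≈ 135.83, ∠ ≈ 120.53°
|L| = 10000 / 135.83 ≈ 73.621
Gain = 20 log₁₀(73.621) ≈ 37.34 dB

37.3 dB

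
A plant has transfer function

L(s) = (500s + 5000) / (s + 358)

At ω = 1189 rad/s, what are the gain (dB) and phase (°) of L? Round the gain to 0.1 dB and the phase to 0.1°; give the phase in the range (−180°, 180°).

53.6 dB, 16.3°

Substitute s = j1189:
Numerator: 500(j1189) + 5000 = 5000 + j594500
Denominator: (j1189) + 358 = 358 + j1189
|N| = √(5000² + 594500²) ≈ 5.9452e+05, ∠N ≈ 89.52°
|D| = √(358² + 1189²) ≈ 1241.7, ∠D ≈ 73.24°
|L| = 5.9452e+05 / 1241.7 ≈ 478.8
Gain = 20 log₁₀(478.8) ≈ 53.60 dB
∠L = 89.52° − 73.24° = 16.28°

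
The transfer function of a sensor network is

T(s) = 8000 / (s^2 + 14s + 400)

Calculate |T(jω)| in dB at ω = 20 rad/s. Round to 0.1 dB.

At s = jω = j20:
quadratic: (j20)² + 14·j20 + 400 = 0 + j280 → |·| ≈ 280, ∠ ≈ 90.00°
|T| = 8000 / 280 ≈ 28.571
Gain = 20 log₁₀(28.571) ≈ 29.12 dB

29.1 dB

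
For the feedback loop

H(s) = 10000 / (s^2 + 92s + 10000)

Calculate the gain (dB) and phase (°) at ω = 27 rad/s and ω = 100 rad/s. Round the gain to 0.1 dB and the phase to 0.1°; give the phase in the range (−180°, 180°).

At s = jω = j27:
quadratic: (j27)² + 92·j27 + 10000 = 9271 + j2484 → |·| ≈ 9598, ∠ ≈ 15.00°
|H| = 10000 / 9598 ≈ 1.0419
Gain = 20 log₁₀(1.0419) ≈ 0.36 dB
∠H = 0.00° − 15.00° = -15.00°

At s = jω = j100:
quadratic: (j100)² + 92·j100 + 10000 = 0 + j9200 → |·| ≈ 9200, ∠ ≈ 90.00°
|H| = 10000 / 9200 ≈ 1.087
Gain = 20 log₁₀(1.087) ≈ 0.72 dB
∠H = 0.00° − 90.00° = -90.00°

ω = 27: 0.4 dB, -15.0°; ω = 100: 0.7 dB, -90.0°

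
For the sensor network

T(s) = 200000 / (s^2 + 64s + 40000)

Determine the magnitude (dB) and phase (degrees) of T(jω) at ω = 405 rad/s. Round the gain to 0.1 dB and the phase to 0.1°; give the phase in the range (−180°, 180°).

4.0 dB, -168.2°

At s = jω = j405:
quadratic: (j405)² + 64·j405 + 40000 = -124025 + j25920 → |·| ≈ 1.267e+05, ∠ ≈ 168.20°
|T| = 200000 / 1.267e+05 ≈ 1.5785
Gain = 20 log₁₀(1.5785) ≈ 3.96 dB
∠T = 0.00° − 168.20° = -168.20°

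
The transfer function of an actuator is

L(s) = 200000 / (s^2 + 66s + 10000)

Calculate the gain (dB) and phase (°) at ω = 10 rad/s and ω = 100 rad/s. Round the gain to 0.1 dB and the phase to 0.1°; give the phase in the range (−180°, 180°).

ω = 10: 26.1 dB, -3.8°; ω = 100: 29.6 dB, -90.0°

At s = jω = j10:
quadratic: (j10)² + 66·j10 + 10000 = 9900 + j660 → |·| ≈ 9922, ∠ ≈ 3.81°
|L| = 200000 / 9922 ≈ 20.157
Gain = 20 log₁₀(20.157) ≈ 26.09 dB
∠L = 0.00° − 3.81° = -3.81°

At s = jω = j100:
quadratic: (j100)² + 66·j100 + 10000 = 0 + j6600 → |·| ≈ 6600, ∠ ≈ 90.00°
|L| = 200000 / 6600 ≈ 30.303
Gain = 20 log₁₀(30.303) ≈ 29.63 dB
∠L = 0.00° − 90.00° = -90.00°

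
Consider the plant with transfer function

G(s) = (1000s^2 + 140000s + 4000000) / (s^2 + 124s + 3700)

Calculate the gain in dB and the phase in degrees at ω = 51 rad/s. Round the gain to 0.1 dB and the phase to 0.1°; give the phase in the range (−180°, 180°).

Substitute s = j51:
Numerator: 1000(j51)^2 + 140000(j51) + 4000000 = 1399000 + j7140000
Denominator: (j51)^2 + 124(j51) + 3700 = 1099 + j6324
|N| = √(1399000² + 7140000²) ≈ 7.2758e+06, ∠N ≈ 78.91°
|D| = √(1099² + 6324²) ≈ 6418.8, ∠D ≈ 80.14°
|G| = 7.2758e+06 / 6418.8 ≈ 1133.5
Gain = 20 log₁₀(1133.5) ≈ 61.09 dB
∠G = 78.91° − 80.14° = -1.23°

61.1 dB, -1.2°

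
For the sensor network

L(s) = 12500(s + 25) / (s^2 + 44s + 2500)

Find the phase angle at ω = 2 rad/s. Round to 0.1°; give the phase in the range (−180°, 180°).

2.6°

At s = jω = j2:
zero (s+25): 25 + j2 → |·| = √(25²+2²) = √629 ≈ 25.08, ∠ = arctan(2/25) ≈ 4.57°
quadratic: (j2)² + 44·j2 + 2500 = 2496 + j88 → |·| ≈ 2497.6, ∠ ≈ 2.02°
∠L = 4.57° − 2.02° = 2.55°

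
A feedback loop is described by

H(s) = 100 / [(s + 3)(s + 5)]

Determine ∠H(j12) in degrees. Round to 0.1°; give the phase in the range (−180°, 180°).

-143.3°

At s = jω = j12:
pole (s+3): 3 + j12 → |·| = √(3²+12²) = √153 ≈ 12.369, ∠ = arctan(12/3) ≈ 75.96°
pole (s+5): 5 + j12 → |·| = √(5²+12²) = √169 ≈ 13, ∠ = arctan(12/5) ≈ 67.38°
∠H = 0.00° − 143.34° = -143.34°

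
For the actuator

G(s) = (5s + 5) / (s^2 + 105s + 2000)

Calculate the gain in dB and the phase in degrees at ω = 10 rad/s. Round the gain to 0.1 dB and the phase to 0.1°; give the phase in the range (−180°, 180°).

-32.7 dB, 55.4°

Substitute s = j10:
Numerator: 5(j10) + 5 = 5 + j50
Denominator: (j10)^2 + 105(j10) + 2000 = 1900 + j1050
|N| = √(5² + 50²) ≈ 50.249, ∠N ≈ 84.29°
|D| = √(1900² + 1050²) ≈ 2170.8, ∠D ≈ 28.93°
|G| = 50.249 / 2170.8 ≈ 0.023148
Gain = 20 log₁₀(0.023148) ≈ -32.71 dB
∠G = 84.29° − 28.93° = 55.36°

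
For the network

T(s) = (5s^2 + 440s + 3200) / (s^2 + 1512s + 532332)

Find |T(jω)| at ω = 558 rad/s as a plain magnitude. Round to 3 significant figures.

Substitute s = j558:
Numerator: 5(j558)^2 + 440(j558) + 3200 = -1553620 + j245520
Denominator: (j558)^2 + 1512(j558) + 532332 = 220968 + j843696
|N| = √(1553620² + 245520²) ≈ 1.5729e+06, ∠N ≈ 171.02°
|D| = √(220968² + 843696²) ≈ 8.7215e+05, ∠D ≈ 75.32°
|T| = 1.5729e+06 / 8.7215e+05 ≈ 1.8035

1.80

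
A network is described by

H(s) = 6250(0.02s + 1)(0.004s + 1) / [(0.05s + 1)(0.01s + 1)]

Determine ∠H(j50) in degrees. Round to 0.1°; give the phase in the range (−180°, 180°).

At ω = 50 rad/s:
zero (1 + j50·0.02) = 1 + j1 → |·| ≈ 1.4142, ∠ ≈ 45.00°
zero (1 + j50·0.004) = 1 + j0.2 → |·| ≈ 1.0198, ∠ ≈ 11.31°
pole (1 + j50·0.05) = 1 + j2.5 → |·| ≈ 2.6926, ∠ ≈ 68.20°
pole (1 + j50·0.01) = 1 + j0.5 → |·| ≈ 1.118, ∠ ≈ 26.57°
∠H = (45.00° + 11.31°) − (68.20° + 26.57°) = -38.46°

-38.5°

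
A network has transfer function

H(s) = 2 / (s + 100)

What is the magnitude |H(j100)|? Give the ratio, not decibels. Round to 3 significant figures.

Substitute s = j100:
Numerator: 2 = 2 + j0
Denominator: (j100) + 100 = 100 + j100
|N| = √(2² + 0²) ≈ 2, ∠N ≈ 0.00°
|D| = √(100² + 100²) ≈ 141.42, ∠D ≈ 45.00°
|H| = 2 / 141.42 ≈ 0.014142

0.0141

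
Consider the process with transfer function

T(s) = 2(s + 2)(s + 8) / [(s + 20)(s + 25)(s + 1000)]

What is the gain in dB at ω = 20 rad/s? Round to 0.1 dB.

At s = jω = j20:
zero (s+2): 2 + j20 → |·| = √(2²+20²) = √404 ≈ 20.1, ∠ = arctan(20/2) ≈ 84.29°
zero (s+8): 8 + j20 → |·| = √(8²+20²) = √464 ≈ 21.541, ∠ = arctan(20/8) ≈ 68.20°
pole (s+20): 20 + j20 → |·| = √(20²+20²) = √800 ≈ 28.284, ∠ = arctan(20/20) ≈ 45.00°
pole (s+25): 25 + j20 → |·| = √(25²+20²) = √1025 ≈ 32.016, ∠ = arctan(20/25) ≈ 38.66°
pole (s+1000): 1000 + j20 → |·| = √(1000²+20²) = √1000400 ≈ 1000.2, ∠ = arctan(20/1000) ≈ 1.15°
|T| = 2 · 432.97 / 9.0572e+05 ≈ 0.00095608
Gain = 20 log₁₀(0.00095608) ≈ -60.39 dB

-60.4 dB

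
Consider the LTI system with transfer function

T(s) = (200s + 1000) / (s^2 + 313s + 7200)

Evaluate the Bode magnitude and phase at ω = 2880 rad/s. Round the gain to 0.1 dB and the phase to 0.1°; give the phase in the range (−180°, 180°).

Substitute s = j2880:
Numerator: 200(j2880) + 1000 = 1000 + j576000
Denominator: (j2880)^2 + 313(j2880) + 7200 = -8287200 + j901440
|N| = √(1000² + 576000²) ≈ 5.76e+05, ∠N ≈ 89.90°
|D| = √(8287200² + 901440²) ≈ 8.3361e+06, ∠D ≈ 173.79°
|T| = 5.76e+05 / 8.3361e+06 ≈ 0.069097
Gain = 20 log₁₀(0.069097) ≈ -23.21 dB
∠T = 89.90° − 173.79° = -83.89°

-23.2 dB, -83.9°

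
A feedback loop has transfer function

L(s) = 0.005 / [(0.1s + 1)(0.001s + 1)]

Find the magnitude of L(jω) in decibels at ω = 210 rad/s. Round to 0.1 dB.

At ω = 210 rad/s:
pole (1 + j210·0.1) = 1 + j21 → |·| ≈ 21.024, ∠ ≈ 87.27°
pole (1 + j210·0.001) = 1 + j0.21 → |·| ≈ 1.0218, ∠ ≈ 11.86°
|L| = 0.005 · 1 / (21.024 · 1.0218) ≈ 0.00023275
Gain = 20 log₁₀(0.00023275) ≈ -72.66 dB

-72.7 dB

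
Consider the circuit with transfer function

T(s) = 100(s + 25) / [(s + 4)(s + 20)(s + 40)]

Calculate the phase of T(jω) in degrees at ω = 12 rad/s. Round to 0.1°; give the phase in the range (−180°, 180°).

At s = jω = j12:
zero (s+25): 25 + j12 → |·| = √(25²+12²) = √769 ≈ 27.731, ∠ = arctan(12/25) ≈ 25.64°
pole (s+4): 4 + j12 → |·| = √(4²+12²) = √160 ≈ 12.649, ∠ = arctan(12/4) ≈ 71.57°
pole (s+20): 20 + j12 → |·| = √(20²+12²) = √544 ≈ 23.324, ∠ = arctan(12/20) ≈ 30.96°
pole (s+40): 40 + j12 → |·| = √(40²+12²) = √1744 ≈ 41.761, ∠ = arctan(12/40) ≈ 16.70°
∠T = 25.64° − 119.23° = -93.59°

-93.6°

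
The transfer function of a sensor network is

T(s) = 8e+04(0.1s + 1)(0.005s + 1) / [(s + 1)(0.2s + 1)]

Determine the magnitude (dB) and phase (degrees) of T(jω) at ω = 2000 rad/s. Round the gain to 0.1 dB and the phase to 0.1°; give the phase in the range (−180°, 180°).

46.1 dB, -5.8°

At ω = 2000 rad/s:
zero (1 + j2000·0.1) = 1 + j200 → |·| ≈ 200, ∠ ≈ 89.71°
zero (1 + j2000·0.005) = 1 + j10 → |·| ≈ 10.05, ∠ ≈ 84.29°
pole (1 + j2000·1) = 1 + j2000 → |·| ≈ 2000, ∠ ≈ 89.97°
pole (1 + j2000·0.2) = 1 + j400 → |·| ≈ 400, ∠ ≈ 89.86°
|T| = 8e+04 · 200 · 10.05 / (2000 · 400) ≈ 201
Gain = 20 log₁₀(201) ≈ 46.06 dB
∠T = (89.71° + 84.29°) − (89.97° + 89.86°) = -5.83°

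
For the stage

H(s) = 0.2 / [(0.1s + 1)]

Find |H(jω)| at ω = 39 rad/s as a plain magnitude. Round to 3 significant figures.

0.0497

At ω = 39 rad/s:
pole (1 + j39·0.1) = 1 + j3.9 → |·| ≈ 4.0262, ∠ ≈ 75.62°
|H| = 0.2 · 1 / (4.0262) ≈ 0.049675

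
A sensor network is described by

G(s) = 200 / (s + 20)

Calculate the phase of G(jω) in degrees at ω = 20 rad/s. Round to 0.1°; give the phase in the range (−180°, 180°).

Substitute s = j20:
Numerator: 200 = 200 + j0
Denominator: (j20) + 20 = 20 + j20
|N| = √(200² + 0²) ≈ 200, ∠N ≈ 0.00°
|D| = √(20² + 20²) ≈ 28.284, ∠D ≈ 45.00°
∠G = 0.00° − 45.00° = -45.00°

-45.0°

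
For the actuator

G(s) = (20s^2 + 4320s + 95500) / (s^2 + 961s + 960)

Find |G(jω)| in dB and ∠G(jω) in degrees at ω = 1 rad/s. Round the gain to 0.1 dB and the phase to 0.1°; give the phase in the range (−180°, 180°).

Substitute s = j1:
Numerator: 20(j1)^2 + 4320(j1) + 95500 = 95480 + j4320
Denominator: (j1)^2 + 961(j1) + 960 = 959 + j961
|N| = √(95480² + 4320²) ≈ 95578, ∠N ≈ 2.59°
|D| = √(959² + 961²) ≈ 1357.6, ∠D ≈ 45.06°
|G| = 95578 / 1357.6 ≈ 70.402
Gain = 20 log₁₀(70.402) ≈ 36.95 dB
∠G = 2.59° − 45.06° = -42.47°

37.0 dB, -42.5°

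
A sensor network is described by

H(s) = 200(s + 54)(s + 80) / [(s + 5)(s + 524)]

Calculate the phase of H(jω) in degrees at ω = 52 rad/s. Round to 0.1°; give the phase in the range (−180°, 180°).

-13.2°

At s = jω = j52:
zero (s+54): 54 + j52 → |·| = √(54²+52²) = √5620 ≈ 74.967, ∠ = arctan(52/54) ≈ 43.92°
zero (s+80): 80 + j52 → |·| = √(80²+52²) = √9104 ≈ 95.415, ∠ = arctan(52/80) ≈ 33.02°
pole (s+5): 5 + j52 → |·| = √(5²+52²) = √2729 ≈ 52.24, ∠ = arctan(52/5) ≈ 84.51°
pole (s+524): 524 + j52 → |·| = √(524²+52²) = √277280 ≈ 526.57, ∠ = arctan(52/524) ≈ 5.67°
∠H = 76.94° − 90.18° = -13.24°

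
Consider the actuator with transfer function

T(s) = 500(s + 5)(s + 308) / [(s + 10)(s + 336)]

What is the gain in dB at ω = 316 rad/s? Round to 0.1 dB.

At s = jω = j316:
zero (s+5): 5 + j316 → |·| = √(5²+316²) = √99881 ≈ 316.04, ∠ = arctan(316/5) ≈ 89.09°
zero (s+308): 308 + j316 → |·| = √(308²+316²) = √194720 ≈ 441.27, ∠ = arctan(316/308) ≈ 45.73°
pole (s+10): 10 + j316 → |·| = √(10²+316²) = √99956 ≈ 316.16, ∠ = arctan(316/10) ≈ 88.19°
pole (s+336): 336 + j316 → |·| = √(336²+316²) = √212752 ≈ 461.25, ∠ = arctan(316/336) ≈ 43.24°
|T| = 500 · 1.3946e+05 / 1.4583e+05 ≈ 478.16
Gain = 20 log₁₀(478.16) ≈ 53.59 dB

53.6 dB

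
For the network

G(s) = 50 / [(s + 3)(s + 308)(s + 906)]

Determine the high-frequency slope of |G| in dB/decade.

-60 dB/decade

Each pole contributes −20 dB/decade at high frequency; each zero contributes +20 dB/decade.
Net: 0 zero(s) − 3 pole(s) → -60 dB/decade.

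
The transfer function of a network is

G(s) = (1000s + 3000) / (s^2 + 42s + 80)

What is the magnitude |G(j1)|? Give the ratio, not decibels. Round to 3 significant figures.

Substitute s = j1:
Numerator: 1000(j1) + 3000 = 3000 + j1000
Denominator: (j1)^2 + 42(j1) + 80 = 79 + j42
|N| = √(3000² + 1000²) ≈ 3162.3, ∠N ≈ 18.43°
|D| = √(79² + 42²) ≈ 89.471, ∠D ≈ 28.00°
|G| = 3162.3 / 89.471 ≈ 35.344

35.3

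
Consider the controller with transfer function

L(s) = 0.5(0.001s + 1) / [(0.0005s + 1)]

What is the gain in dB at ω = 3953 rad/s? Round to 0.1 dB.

-0.7 dB

At ω = 3953 rad/s:
zero (1 + j3953·0.001) = 1 + j3.953 → |·| ≈ 4.0775, ∠ ≈ 75.80°
pole (1 + j3953·0.0005) = 1 + j1.9765 → |·| ≈ 2.2151, ∠ ≈ 63.16°
|L| = 0.5 · 4.0775 / (2.2151) ≈ 0.92039
Gain = 20 log₁₀(0.92039) ≈ -0.72 dB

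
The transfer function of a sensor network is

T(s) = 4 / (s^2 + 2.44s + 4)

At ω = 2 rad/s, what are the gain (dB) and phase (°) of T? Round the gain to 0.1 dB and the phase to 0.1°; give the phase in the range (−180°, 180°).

-1.7 dB, -90.0°

At s = jω = j2:
quadratic: (j2)² + 2.44·j2 + 4 = 0 + j4.88 → |·| ≈ 4.88, ∠ ≈ 90.00°
|T| = 4 / 4.88 ≈ 0.81967
Gain = 20 log₁₀(0.81967) ≈ -1.73 dB
∠T = 0.00° − 90.00° = -90.00°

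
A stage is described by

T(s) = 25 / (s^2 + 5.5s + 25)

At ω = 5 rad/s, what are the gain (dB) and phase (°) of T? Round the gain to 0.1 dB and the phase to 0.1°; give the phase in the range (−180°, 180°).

At s = jω = j5:
quadratic: (j5)² + 5.5·j5 + 25 = 0 + j27.5 → |·| ≈ 27.5, ∠ ≈ 90.00°
|T| = 25 / 27.5 ≈ 0.90909
Gain = 20 log₁₀(0.90909) ≈ -0.83 dB
∠T = 0.00° − 90.00° = -90.00°

-0.8 dB, -90.0°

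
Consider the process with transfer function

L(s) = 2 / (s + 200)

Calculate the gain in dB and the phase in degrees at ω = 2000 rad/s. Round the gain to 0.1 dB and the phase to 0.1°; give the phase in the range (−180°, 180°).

At s = jω = j2000:
pole (s+200): 200 + j2000 → |·| = √(200²+2000²) = √4040000 ≈ 2010, ∠ = arctan(2000/200) ≈ 84.29°
|L| = 2 / 2010 ≈ 0.00099502
Gain = 20 log₁₀(0.00099502) ≈ -60.04 dB
∠L = 0.00° − 84.29° = -84.29°

-60.0 dB, -84.3°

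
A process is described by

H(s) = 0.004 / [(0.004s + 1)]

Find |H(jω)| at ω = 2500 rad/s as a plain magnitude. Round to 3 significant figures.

0.000398

At ω = 2500 rad/s:
pole (1 + j2500·0.004) = 1 + j10 → |·| ≈ 10.05, ∠ ≈ 84.29°
|H| = 0.004 · 1 / (10.05) ≈ 0.00039801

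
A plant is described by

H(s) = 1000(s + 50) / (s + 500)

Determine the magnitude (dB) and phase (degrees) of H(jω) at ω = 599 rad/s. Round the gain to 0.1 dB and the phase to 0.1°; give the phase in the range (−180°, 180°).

At s = jω = j599:
zero (s+50): 50 + j599 → |·| = √(50²+599²) = √361301 ≈ 601.08, ∠ = arctan(599/50) ≈ 85.23°
pole (s+500): 500 + j599 → |·| = √(500²+599²) = √608801 ≈ 780.26, ∠ = arctan(599/500) ≈ 50.15°
|H| = 1000 · 601.08 / 780.26 ≈ 770.36
Gain = 20 log₁₀(770.36) ≈ 57.73 dB
∠H = 85.23° − 50.15° = 35.08°

57.7 dB, 35.1°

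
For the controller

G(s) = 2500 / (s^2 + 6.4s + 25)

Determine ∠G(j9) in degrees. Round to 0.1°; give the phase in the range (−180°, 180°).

-134.2°

At s = jω = j9:
quadratic: (j9)² + 6.4·j9 + 25 = -56 + j57.6 → |·| ≈ 80.335, ∠ ≈ 134.19°
∠G = 0.00° − 134.19° = -134.19°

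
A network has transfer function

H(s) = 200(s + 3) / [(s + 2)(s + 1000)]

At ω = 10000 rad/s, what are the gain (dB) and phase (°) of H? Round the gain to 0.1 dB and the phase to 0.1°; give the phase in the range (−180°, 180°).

At s = jω = j10000:
zero (s+3): 3 + j10000 → |·| = √(3²+10000²) = √100000009 ≈ 10000, ∠ = arctan(10000/3) ≈ 89.98°
pole (s+2): 2 + j10000 → |·| = √(2²+10000²) = √100000004 ≈ 10000, ∠ = arctan(10000/2) ≈ 89.99°
pole (s+1000): 1000 + j10000 → |·| = √(1000²+10000²) = √101000000 ≈ 10050, ∠ = arctan(10000/1000) ≈ 84.29°
|H| = 200 · 10000 / 1.005e+08 ≈ 0.0199
Gain = 20 log₁₀(0.0199) ≈ -34.02 dB
∠H = 89.98° − 174.28° = -84.30°

-34.0 dB, -84.3°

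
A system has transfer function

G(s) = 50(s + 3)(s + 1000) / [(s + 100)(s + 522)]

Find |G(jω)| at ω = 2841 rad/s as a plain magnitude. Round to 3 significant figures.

52.1

At s = jω = j2841:
zero (s+3): 3 + j2841 → |·| = √(3²+2841²) = √8071290 ≈ 2841, ∠ = arctan(2841/3) ≈ 89.94°
zero (s+1000): 1000 + j2841 → |·| = √(1000²+2841²) = √9071281 ≈ 3011.9, ∠ = arctan(2841/1000) ≈ 70.61°
pole (s+100): 100 + j2841 → |·| = √(100²+2841²) = √8081281 ≈ 2842.8, ∠ = arctan(2841/100) ≈ 87.98°
pole (s+522): 522 + j2841 → |·| = √(522²+2841²) = √8343765 ≈ 2888.6, ∠ = arctan(2841/522) ≈ 79.59°
|G| = 50 · 8.5568e+06 / 8.2117e+06 ≈ 52.101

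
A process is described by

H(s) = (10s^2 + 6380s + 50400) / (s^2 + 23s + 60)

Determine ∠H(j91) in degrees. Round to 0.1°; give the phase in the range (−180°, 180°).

-72.5°

Substitute s = j91:
Numerator: 10(j91)^2 + 6380(j91) + 50400 = -32410 + j580580
Denominator: (j91)^2 + 23(j91) + 60 = -8221 + j2093
|N| = √(32410² + 580580²) ≈ 5.8148e+05, ∠N ≈ 93.20°
|D| = √(8221² + 2093²) ≈ 8483.2, ∠D ≈ 165.72°
∠H = 93.20° − 165.72° = -72.52°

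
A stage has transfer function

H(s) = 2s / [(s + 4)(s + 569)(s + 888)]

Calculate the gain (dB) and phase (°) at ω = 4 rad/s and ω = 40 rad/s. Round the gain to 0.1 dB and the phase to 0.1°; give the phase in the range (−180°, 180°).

ω = 4: -111.1 dB, 44.3°; ω = 40: -108.1 dB, -0.9°

At s = jω = j4:
zero at origin: s = j4 → |·| = 4, ∠ = 90.00°
pole (s+4): 4 + j4 → |·| = √(4²+4²) = √32 ≈ 5.6569, ∠ = arctan(4/4) ≈ 45.00°
pole (s+569): 569 + j4 → |·| = √(569²+4²) = √323777 ≈ 569.01, ∠ = arctan(4/569) ≈ 0.40°
pole (s+888): 888 + j4 → |·| = √(888²+4²) = √788560 ≈ 888.01, ∠ = arctan(4/888) ≈ 0.26°
|H| = 2 · 4 / 2.8584e+06 ≈ 2.7988e-06
Gain = 20 log₁₀(2.7988e-06) ≈ -111.06 dB
∠H = 90.00° − 45.66° = 44.34°

At s = jω = j40:
zero at origin: s = j40 → |·| = 40, ∠ = 90.00°
pole (s+4): 4 + j40 → |·| = √(4²+40²) = √1616 ≈ 40.2, ∠ = arctan(40/4) ≈ 84.29°
pole (s+569): 569 + j40 → |·| = √(569²+40²) = √325361 ≈ 570.4, ∠ = arctan(40/569) ≈ 4.02°
pole (s+888): 888 + j40 → |·| = √(888²+40²) = √790144 ≈ 888.9, ∠ = arctan(40/888) ≈ 2.58°
|H| = 2 · 40 / 2.0383e+07 ≈ 3.9248e-06
Gain = 20 log₁₀(3.9248e-06) ≈ -108.12 dB
∠H = 90.00° − 90.89° = -0.89°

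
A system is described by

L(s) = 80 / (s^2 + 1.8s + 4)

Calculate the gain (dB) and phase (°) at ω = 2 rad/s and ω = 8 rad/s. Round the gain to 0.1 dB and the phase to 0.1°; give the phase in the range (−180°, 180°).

At s = jω = j2:
quadratic: (j2)² + 1.8·j2 + 4 = 0 + j3.6 → |·| ≈ 3.6, ∠ ≈ 90.00°
|L| = 80 / 3.6 ≈ 22.222
Gain = 20 log₁₀(22.222) ≈ 26.94 dB
∠L = 0.00° − 90.00° = -90.00°

At s = jω = j8:
quadratic: (j8)² + 1.8·j8 + 4 = -60 + j14.4 → |·| ≈ 61.704, ∠ ≈ 166.50°
|L| = 80 / 61.704 ≈ 1.2965
Gain = 20 log₁₀(1.2965) ≈ 2.26 dB
∠L = 0.00° − 166.50° = -166.50°

ω = 2: 26.9 dB, -90.0°; ω = 8: 2.3 dB, -166.5°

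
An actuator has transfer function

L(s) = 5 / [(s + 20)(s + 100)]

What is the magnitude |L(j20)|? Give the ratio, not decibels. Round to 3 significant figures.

0.00173

At s = jω = j20:
pole (s+20): 20 + j20 → |·| = √(20²+20²) = √800 ≈ 28.284, ∠ = arctan(20/20) ≈ 45.00°
pole (s+100): 100 + j20 → |·| = √(100²+20²) = √10400 ≈ 101.98, ∠ = arctan(20/100) ≈ 11.31°
|L| = 5 / 2884.4 ≈ 0.0017335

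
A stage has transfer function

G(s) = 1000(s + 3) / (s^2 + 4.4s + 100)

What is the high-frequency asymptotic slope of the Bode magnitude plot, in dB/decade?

-20 dB/decade

Each pole contributes −20 dB/decade at high frequency; each zero contributes +20 dB/decade.
Net: 1 zero(s) − 2 pole(s) → -20 dB/decade.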